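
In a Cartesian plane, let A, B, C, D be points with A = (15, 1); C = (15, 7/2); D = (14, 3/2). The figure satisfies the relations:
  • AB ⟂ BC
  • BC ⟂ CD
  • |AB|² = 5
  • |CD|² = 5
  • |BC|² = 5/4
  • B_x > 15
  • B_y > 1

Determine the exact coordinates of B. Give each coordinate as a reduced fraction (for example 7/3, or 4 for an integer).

1. B_x = 16  [[BC ⟂ CD ⇒ 1x+2y-22=0] ∩ [|B−(15, 1)|²=5]]
2. B_y = 3  [[BC ⟂ CD ⇒ 1x+2y-22=0] ∩ [|B−(15, 1)|²=5]]
   so B = (16, 3)

B = (16, 3)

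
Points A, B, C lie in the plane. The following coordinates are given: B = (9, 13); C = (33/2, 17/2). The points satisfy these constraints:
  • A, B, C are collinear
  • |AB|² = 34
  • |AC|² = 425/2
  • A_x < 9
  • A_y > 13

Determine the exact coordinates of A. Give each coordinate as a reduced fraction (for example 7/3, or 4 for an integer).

1. A_x = 4  [[A, B, C are collinear ⇒ 9/2x+15/2y-138=0] ∩ [|A−(9, 13)|²=34]]
2. A_y = 16  [[A, B, C are collinear ⇒ 9/2x+15/2y-138=0] ∩ [|A−(9, 13)|²=34]]
   so A = (4, 16)

A = (4, 16)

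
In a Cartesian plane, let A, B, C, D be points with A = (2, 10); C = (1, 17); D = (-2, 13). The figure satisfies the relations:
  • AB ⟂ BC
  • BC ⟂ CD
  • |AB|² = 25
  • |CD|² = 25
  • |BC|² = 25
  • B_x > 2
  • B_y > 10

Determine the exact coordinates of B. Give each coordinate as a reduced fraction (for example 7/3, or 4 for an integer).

B = (5, 14)

1. B_x = 5  [[BC ⟂ CD ⇒ 3x+4y-71=0] ∩ [|B−(2, 10)|²=25]]
2. B_y = 14  [[BC ⟂ CD ⇒ 3x+4y-71=0] ∩ [|B−(2, 10)|²=25]]
   so B = (5, 14)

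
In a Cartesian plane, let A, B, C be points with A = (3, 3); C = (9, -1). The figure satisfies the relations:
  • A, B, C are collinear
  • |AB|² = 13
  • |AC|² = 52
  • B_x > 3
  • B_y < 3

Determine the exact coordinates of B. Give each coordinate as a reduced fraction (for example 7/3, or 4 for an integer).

B = (6, 1)

1. B_x = 6  [[A, B, C are collinear ⇒ -4x-6y+30=0] ∩ [|B−(3, 3)|²=13]]
2. B_y = 1  [[A, B, C are collinear ⇒ -4x-6y+30=0] ∩ [|B−(3, 3)|²=13]]
   so B = (6, 1)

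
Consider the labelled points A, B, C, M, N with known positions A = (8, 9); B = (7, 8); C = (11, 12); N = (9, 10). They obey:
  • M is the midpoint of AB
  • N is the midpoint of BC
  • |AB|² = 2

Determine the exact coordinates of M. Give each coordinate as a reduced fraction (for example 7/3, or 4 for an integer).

1. M_x = 15/2  [2·M = A+B = (8, 9)+(7, 8)]
2. M_y = 17/2  [2·M = A+B = (8, 9)+(7, 8)]
   so M = (15/2, 17/2)

M = (15/2, 17/2)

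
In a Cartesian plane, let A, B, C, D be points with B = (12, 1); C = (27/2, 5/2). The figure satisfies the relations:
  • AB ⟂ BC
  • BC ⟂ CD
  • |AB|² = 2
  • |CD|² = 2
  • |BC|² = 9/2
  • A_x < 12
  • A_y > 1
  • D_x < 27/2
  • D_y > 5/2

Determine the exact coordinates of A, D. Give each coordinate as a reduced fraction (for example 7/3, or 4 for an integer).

1. A_x = 11  [[AB ⟂ BC ⇒ -3/2x-3/2y+39/2=0] ∩ [|A−(12, 1)|²=2]]
2. A_y = 2  [[AB ⟂ BC ⇒ -3/2x-3/2y+39/2=0] ∩ [|A−(12, 1)|²=2]]
   so A = (11, 2)
3. D_x = 25/2  [[BC ⟂ CD ⇒ 3/2x+3/2y-24=0] ∩ [|D−(27/2, 5/2)|²=2]]
4. D_y = 7/2  [[BC ⟂ CD ⇒ 3/2x+3/2y-24=0] ∩ [|D−(27/2, 5/2)|²=2]]
   so D = (25/2, 7/2)

A = (11, 2)
D = (25/2, 7/2)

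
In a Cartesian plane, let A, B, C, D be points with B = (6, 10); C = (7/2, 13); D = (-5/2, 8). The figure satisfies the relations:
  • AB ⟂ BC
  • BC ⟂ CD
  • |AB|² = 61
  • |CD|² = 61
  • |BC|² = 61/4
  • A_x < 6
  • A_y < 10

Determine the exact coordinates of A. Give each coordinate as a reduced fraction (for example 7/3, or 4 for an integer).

1. A_x = 0  [[AB ⟂ BC ⇒ 5/2x-3y+15=0] ∩ [|A−(6, 10)|²=61]]
2. A_y = 5  [[AB ⟂ BC ⇒ 5/2x-3y+15=0] ∩ [|A−(6, 10)|²=61]]
   so A = (0, 5)

A = (0, 5)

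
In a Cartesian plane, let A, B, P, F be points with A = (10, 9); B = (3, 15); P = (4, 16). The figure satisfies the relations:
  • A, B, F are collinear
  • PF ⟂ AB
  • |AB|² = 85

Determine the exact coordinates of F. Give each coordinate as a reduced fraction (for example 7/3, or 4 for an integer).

F = (262/85, 1269/85)

1. F_x = 262/85  [[A, B, F are collinear ⇒ -6x-7y+123=0] ∩ [PF ⟂ AB ⇒ -7x+6y-68=0]]
2. F_y = 1269/85  [[A, B, F are collinear ⇒ -6x-7y+123=0] ∩ [PF ⟂ AB ⇒ -7x+6y-68=0]]
   so F = (262/85, 1269/85)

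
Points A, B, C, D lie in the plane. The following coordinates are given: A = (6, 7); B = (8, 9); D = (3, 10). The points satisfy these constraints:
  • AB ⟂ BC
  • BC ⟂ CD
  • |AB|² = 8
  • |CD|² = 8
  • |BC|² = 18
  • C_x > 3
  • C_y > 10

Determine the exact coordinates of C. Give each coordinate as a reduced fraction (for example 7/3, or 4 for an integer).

C = (5, 12)

1. C_x = 5  [[AB ⟂ BC ⇒ 2x+2y-34=0] ∩ [|C−(3, 10)|²=8]]
2. C_y = 12  [[AB ⟂ BC ⇒ 2x+2y-34=0] ∩ [|C−(3, 10)|²=8]]
   so C = (5, 12)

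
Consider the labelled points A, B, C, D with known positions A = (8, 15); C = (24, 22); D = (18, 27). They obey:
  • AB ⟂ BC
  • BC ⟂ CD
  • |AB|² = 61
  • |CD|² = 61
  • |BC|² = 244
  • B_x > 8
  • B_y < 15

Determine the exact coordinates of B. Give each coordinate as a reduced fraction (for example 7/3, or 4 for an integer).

1. B_x = 14  [[BC ⟂ CD ⇒ 6x-5y-34=0] ∩ [|B−(8, 15)|²=61]]
2. B_y = 10  [[BC ⟂ CD ⇒ 6x-5y-34=0] ∩ [|B−(8, 15)|²=61]]
   so B = (14, 10)

B = (14, 10)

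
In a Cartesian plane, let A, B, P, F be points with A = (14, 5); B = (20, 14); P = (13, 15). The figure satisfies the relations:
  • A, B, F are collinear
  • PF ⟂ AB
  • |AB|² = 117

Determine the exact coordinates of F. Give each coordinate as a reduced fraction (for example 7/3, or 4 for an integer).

F = (238/13, 149/13)

1. F_x = 238/13  [[A, B, F are collinear ⇒ -9x+6y+96=0] ∩ [PF ⟂ AB ⇒ 6x+9y-213=0]]
2. F_y = 149/13  [[A, B, F are collinear ⇒ -9x+6y+96=0] ∩ [PF ⟂ AB ⇒ 6x+9y-213=0]]
   so F = (238/13, 149/13)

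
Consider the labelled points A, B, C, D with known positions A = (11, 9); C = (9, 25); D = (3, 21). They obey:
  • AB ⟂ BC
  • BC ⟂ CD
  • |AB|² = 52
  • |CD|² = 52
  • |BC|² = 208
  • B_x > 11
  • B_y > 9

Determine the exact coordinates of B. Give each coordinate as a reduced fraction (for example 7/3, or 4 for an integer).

B = (17, 13)

1. B_x = 17  [[BC ⟂ CD ⇒ 6x+4y-154=0] ∩ [|B−(11, 9)|²=52]]
2. B_y = 13  [[BC ⟂ CD ⇒ 6x+4y-154=0] ∩ [|B−(11, 9)|²=52]]
   so B = (17, 13)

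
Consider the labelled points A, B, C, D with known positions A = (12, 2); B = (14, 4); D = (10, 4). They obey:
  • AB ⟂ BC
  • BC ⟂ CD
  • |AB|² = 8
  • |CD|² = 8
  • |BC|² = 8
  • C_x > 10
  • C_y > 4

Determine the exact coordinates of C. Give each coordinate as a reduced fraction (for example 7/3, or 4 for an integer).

C = (12, 6)

1. C_x = 12  [[AB ⟂ BC ⇒ 2x+2y-36=0] ∩ [|C−(10, 4)|²=8]]
2. C_y = 6  [[AB ⟂ BC ⇒ 2x+2y-36=0] ∩ [|C−(10, 4)|²=8]]
   so C = (12, 6)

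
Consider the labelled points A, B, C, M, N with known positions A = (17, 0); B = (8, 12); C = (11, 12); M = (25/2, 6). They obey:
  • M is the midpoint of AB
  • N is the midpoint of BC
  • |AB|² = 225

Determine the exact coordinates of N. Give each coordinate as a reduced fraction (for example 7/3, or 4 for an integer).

N = (19/2, 12)

1. N_x = 19/2  [2·N = B+C = (8, 12)+(11, 12)]
2. N_y = 12  [2·N = B+C = (8, 12)+(11, 12)]
   so N = (19/2, 12)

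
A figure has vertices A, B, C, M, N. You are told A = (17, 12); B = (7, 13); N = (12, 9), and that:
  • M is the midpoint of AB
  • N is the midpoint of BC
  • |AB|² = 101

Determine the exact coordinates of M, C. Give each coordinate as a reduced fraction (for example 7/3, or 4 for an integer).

1. M_x = 12  [2·M = A+B = (17, 12)+(7, 13)]
2. M_y = 25/2  [2·M = A+B = (17, 12)+(7, 13)]
   so M = (12, 25/2)
3. C_x = 17  [C = 2·N−B = 2·(12, 9)−(7, 13)]
4. C_y = 5  [C = 2·N−B = 2·(12, 9)−(7, 13)]
   so C = (17, 5)

M = (12, 25/2)
C = (17, 5)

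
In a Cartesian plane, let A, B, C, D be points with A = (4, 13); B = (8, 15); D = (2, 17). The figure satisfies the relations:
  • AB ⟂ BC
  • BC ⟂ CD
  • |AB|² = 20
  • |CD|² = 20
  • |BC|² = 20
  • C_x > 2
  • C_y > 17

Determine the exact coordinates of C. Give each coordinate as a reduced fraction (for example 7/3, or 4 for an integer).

C = (6, 19)

1. C_x = 6  [[AB ⟂ BC ⇒ 4x+2y-62=0] ∩ [|C−(2, 17)|²=20]]
2. C_y = 19  [[AB ⟂ BC ⇒ 4x+2y-62=0] ∩ [|C−(2, 17)|²=20]]
   so C = (6, 19)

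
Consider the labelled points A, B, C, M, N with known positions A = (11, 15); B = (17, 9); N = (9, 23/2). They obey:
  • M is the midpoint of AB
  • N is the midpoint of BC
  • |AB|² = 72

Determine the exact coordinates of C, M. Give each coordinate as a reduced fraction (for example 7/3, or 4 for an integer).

1. M_x = 14  [2·M = A+B = (11, 15)+(17, 9)]
2. M_y = 12  [2·M = A+B = (11, 15)+(17, 9)]
   so M = (14, 12)
3. C_x = 1  [C = 2·N−B = 2·(9, 23/2)−(17, 9)]
4. C_y = 14  [C = 2·N−B = 2·(9, 23/2)−(17, 9)]
   so C = (1, 14)

C = (1, 14)
M = (14, 12)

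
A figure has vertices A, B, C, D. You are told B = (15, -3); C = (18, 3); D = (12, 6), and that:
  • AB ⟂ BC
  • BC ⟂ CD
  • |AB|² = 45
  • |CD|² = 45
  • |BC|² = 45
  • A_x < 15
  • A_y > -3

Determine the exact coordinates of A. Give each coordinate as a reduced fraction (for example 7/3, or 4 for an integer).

1. A_x = 9  [[AB ⟂ BC ⇒ -3x-6y+27=0] ∩ [|A−(15, -3)|²=45]]
2. A_y = 0  [[AB ⟂ BC ⇒ -3x-6y+27=0] ∩ [|A−(15, -3)|²=45]]
   so A = (9, 0)

A = (9, 0)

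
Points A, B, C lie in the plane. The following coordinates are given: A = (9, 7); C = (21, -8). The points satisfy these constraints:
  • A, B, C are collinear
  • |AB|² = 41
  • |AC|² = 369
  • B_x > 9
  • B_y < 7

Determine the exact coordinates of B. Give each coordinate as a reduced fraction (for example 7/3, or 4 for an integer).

1. B_x = 13  [[A, B, C are collinear ⇒ -15x-12y+219=0] ∩ [|B−(9, 7)|²=41]]
2. B_y = 2  [[A, B, C are collinear ⇒ -15x-12y+219=0] ∩ [|B−(9, 7)|²=41]]
   so B = (13, 2)

B = (13, 2)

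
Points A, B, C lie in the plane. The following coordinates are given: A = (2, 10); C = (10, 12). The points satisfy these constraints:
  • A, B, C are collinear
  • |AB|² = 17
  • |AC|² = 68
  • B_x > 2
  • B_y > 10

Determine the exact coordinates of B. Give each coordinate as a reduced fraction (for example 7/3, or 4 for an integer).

1. B_x = 6  [[A, B, C are collinear ⇒ 2x-8y+76=0] ∩ [|B−(2, 10)|²=17]]
2. B_y = 11  [[A, B, C are collinear ⇒ 2x-8y+76=0] ∩ [|B−(2, 10)|²=17]]
   so B = (6, 11)

B = (6, 11)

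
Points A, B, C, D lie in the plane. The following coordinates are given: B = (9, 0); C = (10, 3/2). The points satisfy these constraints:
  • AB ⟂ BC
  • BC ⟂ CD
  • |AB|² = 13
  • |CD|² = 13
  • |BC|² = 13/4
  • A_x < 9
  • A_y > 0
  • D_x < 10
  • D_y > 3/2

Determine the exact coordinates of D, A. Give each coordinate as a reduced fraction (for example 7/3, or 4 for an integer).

D = (7, 7/2)
A = (6, 2)

1. D_x = 7  [[BC ⟂ CD ⇒ 1x+3/2y-49/4=0] ∩ [|D−(10, 3/2)|²=13]]
2. D_y = 7/2  [[BC ⟂ CD ⇒ 1x+3/2y-49/4=0] ∩ [|D−(10, 3/2)|²=13]]
   so D = (7, 7/2)
3. A_x = 6  [[AB ⟂ BC ⇒ -1x-3/2y+9=0] ∩ [|A−(9, 0)|²=13]]
4. A_y = 2  [[AB ⟂ BC ⇒ -1x-3/2y+9=0] ∩ [|A−(9, 0)|²=13]]
   so A = (6, 2)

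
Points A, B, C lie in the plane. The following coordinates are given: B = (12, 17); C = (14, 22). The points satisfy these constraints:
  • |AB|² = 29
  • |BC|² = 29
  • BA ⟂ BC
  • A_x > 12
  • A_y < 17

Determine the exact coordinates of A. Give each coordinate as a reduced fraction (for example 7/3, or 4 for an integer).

1. A_x = 17  [[BA ⟂ BC ⇒ 2x+5y-109=0] ∩ [|A−(12, 17)|²=29]]
2. A_y = 15  [[BA ⟂ BC ⇒ 2x+5y-109=0] ∩ [|A−(12, 17)|²=29]]
   so A = (17, 15)

A = (17, 15)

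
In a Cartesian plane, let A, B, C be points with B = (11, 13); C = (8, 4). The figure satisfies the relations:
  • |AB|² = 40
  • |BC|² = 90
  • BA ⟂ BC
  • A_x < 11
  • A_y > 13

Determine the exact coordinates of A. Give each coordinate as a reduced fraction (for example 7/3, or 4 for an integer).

A = (5, 15)

1. A_x = 5  [[BA ⟂ BC ⇒ -3x-9y+150=0] ∩ [|A−(11, 13)|²=40]]
2. A_y = 15  [[BA ⟂ BC ⇒ -3x-9y+150=0] ∩ [|A−(11, 13)|²=40]]
   so A = (5, 15)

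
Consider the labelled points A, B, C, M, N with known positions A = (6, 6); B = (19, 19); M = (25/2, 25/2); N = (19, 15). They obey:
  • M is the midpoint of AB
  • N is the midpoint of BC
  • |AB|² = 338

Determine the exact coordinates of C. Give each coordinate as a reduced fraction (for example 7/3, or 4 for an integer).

C = (19, 11)

1. C_x = 19  [C = 2·N−B = 2·(19, 15)−(19, 19)]
2. C_y = 11  [C = 2·N−B = 2·(19, 15)−(19, 19)]
   so C = (19, 11)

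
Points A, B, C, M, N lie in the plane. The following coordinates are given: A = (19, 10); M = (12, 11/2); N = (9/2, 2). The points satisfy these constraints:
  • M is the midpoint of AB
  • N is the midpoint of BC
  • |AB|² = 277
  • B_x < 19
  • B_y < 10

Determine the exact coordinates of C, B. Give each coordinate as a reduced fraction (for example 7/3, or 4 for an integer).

1. B_x = 5  [B = 2·M−A = 2·(12, 11/2)−(19, 10)]
2. B_y = 1  [B = 2·M−A = 2·(12, 11/2)−(19, 10)]
   so B = (5, 1)
3. C_x = 4  [C = 2·N−B = 2·(9/2, 2)−(5, 1)]
4. C_y = 3  [C = 2·N−B = 2·(9/2, 2)−(5, 1)]
   so C = (4, 3)

C = (4, 3)
B = (5, 1)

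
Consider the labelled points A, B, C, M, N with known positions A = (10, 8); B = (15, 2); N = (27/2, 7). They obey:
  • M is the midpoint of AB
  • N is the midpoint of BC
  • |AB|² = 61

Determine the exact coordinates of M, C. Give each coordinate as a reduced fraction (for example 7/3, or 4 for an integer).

1. M_x = 25/2  [2·M = A+B = (10, 8)+(15, 2)]
2. M_y = 5  [2·M = A+B = (10, 8)+(15, 2)]
   so M = (25/2, 5)
3. C_x = 12  [C = 2·N−B = 2·(27/2, 7)−(15, 2)]
4. C_y = 12  [C = 2·N−B = 2·(27/2, 7)−(15, 2)]
   so C = (12, 12)

M = (25/2, 5)
C = (12, 12)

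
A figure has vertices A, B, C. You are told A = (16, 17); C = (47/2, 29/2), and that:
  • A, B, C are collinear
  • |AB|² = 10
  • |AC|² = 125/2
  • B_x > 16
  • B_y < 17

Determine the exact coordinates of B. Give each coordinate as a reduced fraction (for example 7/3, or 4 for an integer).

1. B_x = 19  [[A, B, C are collinear ⇒ -5/2x-15/2y+335/2=0] ∩ [|B−(16, 17)|²=10]]
2. B_y = 16  [[A, B, C are collinear ⇒ -5/2x-15/2y+335/2=0] ∩ [|B−(16, 17)|²=10]]
   so B = (19, 16)

B = (19, 16)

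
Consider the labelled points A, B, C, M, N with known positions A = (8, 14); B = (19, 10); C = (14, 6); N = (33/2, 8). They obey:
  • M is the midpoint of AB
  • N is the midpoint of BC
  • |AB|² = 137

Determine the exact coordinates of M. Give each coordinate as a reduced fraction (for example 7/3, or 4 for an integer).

1. M_x = 27/2  [2·M = A+B = (8, 14)+(19, 10)]
2. M_y = 12  [2·M = A+B = (8, 14)+(19, 10)]
   so M = (27/2, 12)

M = (27/2, 12)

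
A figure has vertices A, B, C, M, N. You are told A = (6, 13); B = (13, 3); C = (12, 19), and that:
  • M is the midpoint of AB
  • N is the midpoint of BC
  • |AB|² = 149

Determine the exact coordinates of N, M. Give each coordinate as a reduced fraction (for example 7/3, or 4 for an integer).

1. M_x = 19/2  [2·M = A+B = (6, 13)+(13, 3)]
2. M_y = 8  [2·M = A+B = (6, 13)+(13, 3)]
   so M = (19/2, 8)
3. N_x = 25/2  [2·N = B+C = (13, 3)+(12, 19)]
4. N_y = 11  [2·N = B+C = (13, 3)+(12, 19)]
   so N = (25/2, 11)

N = (25/2, 11)
M = (19/2, 8)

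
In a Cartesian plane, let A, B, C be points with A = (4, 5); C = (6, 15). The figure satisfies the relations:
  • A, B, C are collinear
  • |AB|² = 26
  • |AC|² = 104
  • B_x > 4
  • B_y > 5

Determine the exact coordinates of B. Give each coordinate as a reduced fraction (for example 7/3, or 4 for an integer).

B = (5, 10)

1. B_x = 5  [[A, B, C are collinear ⇒ 10x-2y-30=0] ∩ [|B−(4, 5)|²=26]]
2. B_y = 10  [[A, B, C are collinear ⇒ 10x-2y-30=0] ∩ [|B−(4, 5)|²=26]]
   so B = (5, 10)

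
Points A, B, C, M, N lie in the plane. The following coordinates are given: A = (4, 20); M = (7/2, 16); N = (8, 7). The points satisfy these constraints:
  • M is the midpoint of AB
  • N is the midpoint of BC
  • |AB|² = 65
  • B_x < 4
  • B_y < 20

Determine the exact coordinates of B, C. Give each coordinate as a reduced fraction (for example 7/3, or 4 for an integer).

B = (3, 12)
C = (13, 2)

1. B_x = 3  [B = 2·M−A = 2·(7/2, 16)−(4, 20)]
2. B_y = 12  [B = 2·M−A = 2·(7/2, 16)−(4, 20)]
   so B = (3, 12)
3. C_x = 13  [C = 2·N−B = 2·(8, 7)−(3, 12)]
4. C_y = 2  [C = 2·N−B = 2·(8, 7)−(3, 12)]
   so C = (13, 2)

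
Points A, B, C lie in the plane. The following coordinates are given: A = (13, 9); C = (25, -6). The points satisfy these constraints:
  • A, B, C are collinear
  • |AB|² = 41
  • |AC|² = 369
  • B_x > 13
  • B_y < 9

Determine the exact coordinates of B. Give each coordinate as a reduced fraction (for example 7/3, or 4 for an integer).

1. B_x = 17  [[A, B, C are collinear ⇒ -15x-12y+303=0] ∩ [|B−(13, 9)|²=41]]
2. B_y = 4  [[A, B, C are collinear ⇒ -15x-12y+303=0] ∩ [|B−(13, 9)|²=41]]
   so B = (17, 4)

B = (17, 4)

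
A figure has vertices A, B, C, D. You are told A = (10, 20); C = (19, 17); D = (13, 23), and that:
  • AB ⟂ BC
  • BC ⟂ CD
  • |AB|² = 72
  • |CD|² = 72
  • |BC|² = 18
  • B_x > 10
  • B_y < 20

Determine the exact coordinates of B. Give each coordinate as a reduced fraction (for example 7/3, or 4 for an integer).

1. B_x = 16  [[BC ⟂ CD ⇒ 6x-6y-12=0] ∩ [|B−(10, 20)|²=72]]
2. B_y = 14  [[BC ⟂ CD ⇒ 6x-6y-12=0] ∩ [|B−(10, 20)|²=72]]
   so B = (16, 14)

B = (16, 14)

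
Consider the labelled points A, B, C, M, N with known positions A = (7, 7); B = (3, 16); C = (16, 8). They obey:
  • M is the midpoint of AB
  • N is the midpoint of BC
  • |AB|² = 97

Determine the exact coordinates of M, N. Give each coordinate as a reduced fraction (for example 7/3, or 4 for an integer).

M = (5, 23/2)
N = (19/2, 12)

1. M_x = 5  [2·M = A+B = (7, 7)+(3, 16)]
2. M_y = 23/2  [2·M = A+B = (7, 7)+(3, 16)]
   so M = (5, 23/2)
3. N_x = 19/2  [2·N = B+C = (3, 16)+(16, 8)]
4. N_y = 12  [2·N = B+C = (3, 16)+(16, 8)]
   so N = (19/2, 12)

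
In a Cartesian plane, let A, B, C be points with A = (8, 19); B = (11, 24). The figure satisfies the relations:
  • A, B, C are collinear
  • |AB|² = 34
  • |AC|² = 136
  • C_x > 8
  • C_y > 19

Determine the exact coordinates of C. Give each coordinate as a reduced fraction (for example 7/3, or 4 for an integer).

1. C_x = 14  [[A, B, C are collinear ⇒ -5x+3y-17=0] ∩ [|C−(8, 19)|²=136]]
2. C_y = 29  [[A, B, C are collinear ⇒ -5x+3y-17=0] ∩ [|C−(8, 19)|²=136]]
   so C = (14, 29)

C = (14, 29)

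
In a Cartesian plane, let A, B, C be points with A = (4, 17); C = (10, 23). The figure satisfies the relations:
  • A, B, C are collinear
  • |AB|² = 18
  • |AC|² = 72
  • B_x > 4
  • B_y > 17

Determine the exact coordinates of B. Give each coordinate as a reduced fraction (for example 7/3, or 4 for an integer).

B = (7, 20)

1. B_x = 7  [[A, B, C are collinear ⇒ 6x-6y+78=0] ∩ [|B−(4, 17)|²=18]]
2. B_y = 20  [[A, B, C are collinear ⇒ 6x-6y+78=0] ∩ [|B−(4, 17)|²=18]]
   so B = (7, 20)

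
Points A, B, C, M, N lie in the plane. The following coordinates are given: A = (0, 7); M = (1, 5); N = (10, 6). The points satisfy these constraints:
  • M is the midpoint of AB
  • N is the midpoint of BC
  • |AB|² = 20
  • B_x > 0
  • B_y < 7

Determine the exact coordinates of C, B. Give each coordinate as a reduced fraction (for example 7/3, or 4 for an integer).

C = (18, 9)
B = (2, 3)

1. B_x = 2  [B = 2·M−A = 2·(1, 5)−(0, 7)]
2. B_y = 3  [B = 2·M−A = 2·(1, 5)−(0, 7)]
   so B = (2, 3)
3. C_x = 18  [C = 2·N−B = 2·(10, 6)−(2, 3)]
4. C_y = 9  [C = 2·N−B = 2·(10, 6)−(2, 3)]
   so C = (18, 9)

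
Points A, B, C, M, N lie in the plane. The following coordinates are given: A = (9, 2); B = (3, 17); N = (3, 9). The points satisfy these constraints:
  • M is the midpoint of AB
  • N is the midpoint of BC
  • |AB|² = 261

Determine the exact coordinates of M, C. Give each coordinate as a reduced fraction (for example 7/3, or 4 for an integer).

1. M_x = 6  [2·M = A+B = (9, 2)+(3, 17)]
2. M_y = 19/2  [2·M = A+B = (9, 2)+(3, 17)]
   so M = (6, 19/2)
3. C_x = 3  [C = 2·N−B = 2·(3, 9)−(3, 17)]
4. C_y = 1  [C = 2·N−B = 2·(3, 9)−(3, 17)]
   so C = (3, 1)

M = (6, 19/2)
C = (3, 1)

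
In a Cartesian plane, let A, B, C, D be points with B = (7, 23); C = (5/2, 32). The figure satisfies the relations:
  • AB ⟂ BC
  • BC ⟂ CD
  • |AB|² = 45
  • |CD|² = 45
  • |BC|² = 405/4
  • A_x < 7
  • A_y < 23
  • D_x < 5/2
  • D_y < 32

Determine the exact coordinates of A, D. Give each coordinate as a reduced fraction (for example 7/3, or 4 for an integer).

1. A_x = 1  [[AB ⟂ BC ⇒ 9/2x-9y+351/2=0] ∩ [|A−(7, 23)|²=45]]
2. A_y = 20  [[AB ⟂ BC ⇒ 9/2x-9y+351/2=0] ∩ [|A−(7, 23)|²=45]]
   so A = (1, 20)
3. D_x = -7/2  [[BC ⟂ CD ⇒ -9/2x+9y-1107/4=0] ∩ [|D−(5/2, 32)|²=45]]
4. D_y = 29  [[BC ⟂ CD ⇒ -9/2x+9y-1107/4=0] ∩ [|D−(5/2, 32)|²=45]]
   so D = (-7/2, 29)

A = (1, 20)
D = (-7/2, 29)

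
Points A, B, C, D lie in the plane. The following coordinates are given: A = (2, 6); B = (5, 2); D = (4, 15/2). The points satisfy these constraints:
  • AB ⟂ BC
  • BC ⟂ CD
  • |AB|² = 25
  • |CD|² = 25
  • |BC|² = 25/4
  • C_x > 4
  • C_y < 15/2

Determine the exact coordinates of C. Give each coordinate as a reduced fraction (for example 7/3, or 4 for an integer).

C = (7, 7/2)

1. C_x = 7  [[AB ⟂ BC ⇒ 3x-4y-7=0] ∩ [|C−(4, 15/2)|²=25]]
2. C_y = 7/2  [[AB ⟂ BC ⇒ 3x-4y-7=0] ∩ [|C−(4, 15/2)|²=25]]
   so C = (7, 7/2)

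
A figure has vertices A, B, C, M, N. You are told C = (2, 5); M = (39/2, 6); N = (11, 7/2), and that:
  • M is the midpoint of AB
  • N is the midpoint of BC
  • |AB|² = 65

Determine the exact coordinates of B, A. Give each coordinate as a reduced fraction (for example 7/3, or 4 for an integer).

B = (20, 2)
A = (19, 10)

1. B_x = 20  [B = 2·N−C = 2·(11, 7/2)−(2, 5)]
2. B_y = 2  [B = 2·N−C = 2·(11, 7/2)−(2, 5)]
   so B = (20, 2)
3. A_x = 19  [A = 2·M−B = 2·(39/2, 6)−(20, 2)]
4. A_y = 10  [A = 2·M−B = 2·(39/2, 6)−(20, 2)]
   so A = (19, 10)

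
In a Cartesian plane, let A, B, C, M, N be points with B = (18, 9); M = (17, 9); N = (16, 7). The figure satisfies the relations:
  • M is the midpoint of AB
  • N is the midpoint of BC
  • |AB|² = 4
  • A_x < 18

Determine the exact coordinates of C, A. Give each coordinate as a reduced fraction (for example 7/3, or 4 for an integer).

C = (14, 5)
A = (16, 9)

1. A_x = 16  [A = 2·M−B = 2·(17, 9)−(18, 9)]
2. A_y = 9  [A = 2·M−B = 2·(17, 9)−(18, 9)]
   so A = (16, 9)
3. C_x = 14  [C = 2·N−B = 2·(16, 7)−(18, 9)]
4. C_y = 5  [C = 2·N−B = 2·(16, 7)−(18, 9)]
   so C = (14, 5)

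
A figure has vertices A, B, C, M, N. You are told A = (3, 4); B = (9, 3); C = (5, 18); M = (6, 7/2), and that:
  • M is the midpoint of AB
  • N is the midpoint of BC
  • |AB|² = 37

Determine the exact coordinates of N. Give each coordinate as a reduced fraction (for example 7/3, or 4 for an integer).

1. N_x = 7  [2·N = B+C = (9, 3)+(5, 18)]
2. N_y = 21/2  [2·N = B+C = (9, 3)+(5, 18)]
   so N = (7, 21/2)

N = (7, 21/2)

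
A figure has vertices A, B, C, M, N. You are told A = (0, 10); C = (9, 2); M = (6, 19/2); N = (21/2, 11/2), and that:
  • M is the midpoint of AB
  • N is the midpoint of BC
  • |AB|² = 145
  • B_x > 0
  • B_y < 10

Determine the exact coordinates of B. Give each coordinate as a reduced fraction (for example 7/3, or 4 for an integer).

1. B_x = 12  [B = 2·M−A = 2·(6, 19/2)−(0, 10)]
2. B_y = 9  [B = 2·M−A = 2·(6, 19/2)−(0, 10)]
   so B = (12, 9)

B = (12, 9)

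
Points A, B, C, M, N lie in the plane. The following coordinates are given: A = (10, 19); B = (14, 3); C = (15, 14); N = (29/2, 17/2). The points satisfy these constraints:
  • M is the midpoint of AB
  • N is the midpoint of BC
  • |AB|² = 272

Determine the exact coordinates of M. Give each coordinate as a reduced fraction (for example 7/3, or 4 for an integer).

1. M_x = 12  [2·M = A+B = (10, 19)+(14, 3)]
2. M_y = 11  [2·M = A+B = (10, 19)+(14, 3)]
   so M = (12, 11)

M = (12, 11)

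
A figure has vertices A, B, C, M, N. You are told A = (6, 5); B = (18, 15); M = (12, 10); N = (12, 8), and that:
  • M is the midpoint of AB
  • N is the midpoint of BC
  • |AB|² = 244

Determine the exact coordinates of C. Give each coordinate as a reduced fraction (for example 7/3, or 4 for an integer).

C = (6, 1)

1. C_x = 6  [C = 2·N−B = 2·(12, 8)−(18, 15)]
2. C_y = 1  [C = 2·N−B = 2·(12, 8)−(18, 15)]
   so C = (6, 1)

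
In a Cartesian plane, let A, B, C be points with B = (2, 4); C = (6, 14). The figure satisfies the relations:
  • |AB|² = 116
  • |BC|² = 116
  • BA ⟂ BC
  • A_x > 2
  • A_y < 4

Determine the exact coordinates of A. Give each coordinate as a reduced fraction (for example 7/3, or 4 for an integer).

1. A_x = 12  [[BA ⟂ BC ⇒ 4x+10y-48=0] ∩ [|A−(2, 4)|²=116]]
2. A_y = 0  [[BA ⟂ BC ⇒ 4x+10y-48=0] ∩ [|A−(2, 4)|²=116]]
   so A = (12, 0)

A = (12, 0)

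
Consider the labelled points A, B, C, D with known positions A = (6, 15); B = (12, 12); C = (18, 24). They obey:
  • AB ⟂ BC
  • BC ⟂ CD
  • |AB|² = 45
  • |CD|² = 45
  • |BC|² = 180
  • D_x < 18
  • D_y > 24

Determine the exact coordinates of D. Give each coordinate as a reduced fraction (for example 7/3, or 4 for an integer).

D = (12, 27)

1. D_x = 12  [[BC ⟂ CD ⇒ 6x+12y-396=0] ∩ [|D−(18, 24)|²=45]]
2. D_y = 27  [[BC ⟂ CD ⇒ 6x+12y-396=0] ∩ [|D−(18, 24)|²=45]]
   so D = (12, 27)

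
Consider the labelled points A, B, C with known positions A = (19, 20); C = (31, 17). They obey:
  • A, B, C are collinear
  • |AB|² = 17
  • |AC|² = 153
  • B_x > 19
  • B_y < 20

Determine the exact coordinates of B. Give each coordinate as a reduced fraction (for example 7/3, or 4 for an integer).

B = (23, 19)

1. B_x = 23  [[A, B, C are collinear ⇒ -3x-12y+297=0] ∩ [|B−(19, 20)|²=17]]
2. B_y = 19  [[A, B, C are collinear ⇒ -3x-12y+297=0] ∩ [|B−(19, 20)|²=17]]
   so B = (23, 19)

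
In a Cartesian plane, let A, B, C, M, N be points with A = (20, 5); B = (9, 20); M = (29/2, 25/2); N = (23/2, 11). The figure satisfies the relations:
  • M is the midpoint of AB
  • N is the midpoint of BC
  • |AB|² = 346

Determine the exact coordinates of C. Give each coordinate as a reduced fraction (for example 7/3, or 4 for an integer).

1. C_x = 14  [C = 2·N−B = 2·(23/2, 11)−(9, 20)]
2. C_y = 2  [C = 2·N−B = 2·(23/2, 11)−(9, 20)]
   so C = (14, 2)

C = (14, 2)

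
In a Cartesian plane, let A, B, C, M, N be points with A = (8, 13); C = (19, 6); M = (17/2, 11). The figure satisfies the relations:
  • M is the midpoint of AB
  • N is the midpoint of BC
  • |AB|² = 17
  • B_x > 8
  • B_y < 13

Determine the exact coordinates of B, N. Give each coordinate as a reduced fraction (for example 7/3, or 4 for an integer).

B = (9, 9)
N = (14, 15/2)

1. B_x = 9  [B = 2·M−A = 2·(17/2, 11)−(8, 13)]
2. B_y = 9  [B = 2·M−A = 2·(17/2, 11)−(8, 13)]
   so B = (9, 9)
3. N_x = 14  [2·N = B+C = (9, 9)+(19, 6)]
4. N_y = 15/2  [2·N = B+C = (9, 9)+(19, 6)]
   so N = (14, 15/2)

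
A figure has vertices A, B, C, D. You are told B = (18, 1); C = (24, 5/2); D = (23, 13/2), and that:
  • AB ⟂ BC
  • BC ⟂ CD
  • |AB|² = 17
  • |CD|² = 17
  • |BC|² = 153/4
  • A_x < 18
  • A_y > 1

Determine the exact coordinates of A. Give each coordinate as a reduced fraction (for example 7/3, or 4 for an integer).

1. A_x = 17  [[AB ⟂ BC ⇒ -6x-3/2y+219/2=0] ∩ [|A−(18, 1)|²=17]]
2. A_y = 5  [[AB ⟂ BC ⇒ -6x-3/2y+219/2=0] ∩ [|A−(18, 1)|²=17]]
   so A = (17, 5)

A = (17, 5)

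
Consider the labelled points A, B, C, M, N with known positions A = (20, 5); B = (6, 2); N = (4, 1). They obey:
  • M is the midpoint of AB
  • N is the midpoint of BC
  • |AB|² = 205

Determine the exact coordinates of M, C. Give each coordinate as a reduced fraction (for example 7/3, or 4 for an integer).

1. M_x = 13  [2·M = A+B = (20, 5)+(6, 2)]
2. M_y = 7/2  [2·M = A+B = (20, 5)+(6, 2)]
   so M = (13, 7/2)
3. C_x = 2  [C = 2·N−B = 2·(4, 1)−(6, 2)]
4. C_y = 0  [C = 2·N−B = 2·(4, 1)−(6, 2)]
   so C = (2, 0)

M = (13, 7/2)
C = (2, 0)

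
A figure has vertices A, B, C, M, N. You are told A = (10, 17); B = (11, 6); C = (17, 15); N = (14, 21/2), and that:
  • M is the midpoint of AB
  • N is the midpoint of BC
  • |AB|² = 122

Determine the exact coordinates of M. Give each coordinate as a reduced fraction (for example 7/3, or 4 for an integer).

1. M_x = 21/2  [2·M = A+B = (10, 17)+(11, 6)]
2. M_y = 23/2  [2·M = A+B = (10, 17)+(11, 6)]
   so M = (21/2, 23/2)

M = (21/2, 23/2)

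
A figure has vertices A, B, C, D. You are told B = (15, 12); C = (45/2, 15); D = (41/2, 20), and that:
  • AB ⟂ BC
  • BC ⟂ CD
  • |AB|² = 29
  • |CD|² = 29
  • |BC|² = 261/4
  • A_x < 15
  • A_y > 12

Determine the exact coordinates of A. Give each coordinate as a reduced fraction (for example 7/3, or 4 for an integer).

A = (13, 17)

1. A_x = 13  [[AB ⟂ BC ⇒ -15/2x-3y+297/2=0] ∩ [|A−(15, 12)|²=29]]
2. A_y = 17  [[AB ⟂ BC ⇒ -15/2x-3y+297/2=0] ∩ [|A−(15, 12)|²=29]]
   so A = (13, 17)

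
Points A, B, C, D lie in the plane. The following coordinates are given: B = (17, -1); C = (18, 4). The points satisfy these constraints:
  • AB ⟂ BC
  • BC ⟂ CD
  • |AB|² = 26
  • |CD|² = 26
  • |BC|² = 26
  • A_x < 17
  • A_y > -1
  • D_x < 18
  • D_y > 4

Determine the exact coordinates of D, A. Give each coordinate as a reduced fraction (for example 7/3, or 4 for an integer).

D = (13, 5)
A = (12, 0)

1. D_x = 13  [[BC ⟂ CD ⇒ 1x+5y-38=0] ∩ [|D−(18, 4)|²=26]]
2. D_y = 5  [[BC ⟂ CD ⇒ 1x+5y-38=0] ∩ [|D−(18, 4)|²=26]]
   so D = (13, 5)
3. A_x = 12  [[AB ⟂ BC ⇒ -1x-5y+12=0] ∩ [|A−(17, -1)|²=26]]
4. A_y = 0  [[AB ⟂ BC ⇒ -1x-5y+12=0] ∩ [|A−(17, -1)|²=26]]
   so A = (12, 0)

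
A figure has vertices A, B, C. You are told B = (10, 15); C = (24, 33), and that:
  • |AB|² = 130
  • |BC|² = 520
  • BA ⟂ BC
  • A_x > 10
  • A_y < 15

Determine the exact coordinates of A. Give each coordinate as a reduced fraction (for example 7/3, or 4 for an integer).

A = (19, 8)

1. A_x = 19  [[BA ⟂ BC ⇒ 14x+18y-410=0] ∩ [|A−(10, 15)|²=130]]
2. A_y = 8  [[BA ⟂ BC ⇒ 14x+18y-410=0] ∩ [|A−(10, 15)|²=130]]
   so A = (19, 8)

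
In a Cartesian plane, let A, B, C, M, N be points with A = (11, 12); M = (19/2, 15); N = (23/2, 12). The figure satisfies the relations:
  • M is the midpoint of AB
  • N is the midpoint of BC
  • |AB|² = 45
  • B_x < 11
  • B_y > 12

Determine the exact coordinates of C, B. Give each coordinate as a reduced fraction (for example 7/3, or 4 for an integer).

1. B_x = 8  [B = 2·M−A = 2·(19/2, 15)−(11, 12)]
2. B_y = 18  [B = 2·M−A = 2·(19/2, 15)−(11, 12)]
   so B = (8, 18)
3. C_x = 15  [C = 2·N−B = 2·(23/2, 12)−(8, 18)]
4. C_y = 6  [C = 2·N−B = 2·(23/2, 12)−(8, 18)]
   so C = (15, 6)

C = (15, 6)
B = (8, 18)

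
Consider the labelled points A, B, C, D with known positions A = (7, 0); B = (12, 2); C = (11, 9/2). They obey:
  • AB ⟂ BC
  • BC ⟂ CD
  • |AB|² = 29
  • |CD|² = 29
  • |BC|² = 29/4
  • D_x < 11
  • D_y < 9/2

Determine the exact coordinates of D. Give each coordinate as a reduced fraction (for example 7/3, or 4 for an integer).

1. D_x = 6  [[BC ⟂ CD ⇒ -1x+5/2y-1/4=0] ∩ [|D−(11, 9/2)|²=29]]
2. D_y = 5/2  [[BC ⟂ CD ⇒ -1x+5/2y-1/4=0] ∩ [|D−(11, 9/2)|²=29]]
   so D = (6, 5/2)

D = (6, 5/2)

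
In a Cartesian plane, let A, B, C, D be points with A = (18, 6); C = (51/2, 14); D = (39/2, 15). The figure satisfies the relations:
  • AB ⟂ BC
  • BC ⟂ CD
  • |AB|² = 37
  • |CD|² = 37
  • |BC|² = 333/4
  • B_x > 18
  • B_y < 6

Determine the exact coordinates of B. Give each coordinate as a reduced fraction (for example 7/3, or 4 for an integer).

B = (24, 5)

1. B_x = 24  [[BC ⟂ CD ⇒ 6x-1y-139=0] ∩ [|B−(18, 6)|²=37]]
2. B_y = 5  [[BC ⟂ CD ⇒ 6x-1y-139=0] ∩ [|B−(18, 6)|²=37]]
   so B = (24, 5)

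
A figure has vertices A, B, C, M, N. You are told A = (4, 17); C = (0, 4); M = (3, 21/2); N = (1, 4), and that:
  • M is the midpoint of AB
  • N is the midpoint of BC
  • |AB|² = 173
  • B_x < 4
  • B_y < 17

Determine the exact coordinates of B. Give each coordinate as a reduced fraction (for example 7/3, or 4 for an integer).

B = (2, 4)

1. B_x = 2  [B = 2·M−A = 2·(3, 21/2)−(4, 17)]
2. B_y = 4  [B = 2·M−A = 2·(3, 21/2)−(4, 17)]
   so B = (2, 4)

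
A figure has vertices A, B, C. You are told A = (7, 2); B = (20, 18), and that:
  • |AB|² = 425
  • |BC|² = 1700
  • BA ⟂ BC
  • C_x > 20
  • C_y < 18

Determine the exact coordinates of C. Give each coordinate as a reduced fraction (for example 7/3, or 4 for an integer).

C = (52, -8)

1. C_x = 52  [[BA ⟂ BC ⇒ -13x-16y+548=0] ∩ [|C−(20, 18)|²=1700]]
2. C_y = -8  [[BA ⟂ BC ⇒ -13x-16y+548=0] ∩ [|C−(20, 18)|²=1700]]
   so C = (52, -8)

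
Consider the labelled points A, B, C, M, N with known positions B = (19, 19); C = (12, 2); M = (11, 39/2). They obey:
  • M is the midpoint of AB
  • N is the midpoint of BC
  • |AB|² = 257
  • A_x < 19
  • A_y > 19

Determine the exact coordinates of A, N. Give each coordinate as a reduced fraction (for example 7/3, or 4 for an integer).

A = (3, 20)
N = (31/2, 21/2)

1. A_x = 3  [A = 2·M−B = 2·(11, 39/2)−(19, 19)]
2. A_y = 20  [A = 2·M−B = 2·(11, 39/2)−(19, 19)]
   so A = (3, 20)
3. N_x = 31/2  [2·N = B+C = (19, 19)+(12, 2)]
4. N_y = 21/2  [2·N = B+C = (19, 19)+(12, 2)]
   so N = (31/2, 21/2)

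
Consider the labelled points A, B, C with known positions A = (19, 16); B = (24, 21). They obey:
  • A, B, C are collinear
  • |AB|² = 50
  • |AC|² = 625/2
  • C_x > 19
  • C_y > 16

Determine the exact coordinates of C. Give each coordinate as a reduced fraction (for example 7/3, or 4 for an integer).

C = (63/2, 57/2)

1. C_x = 63/2  [[A, B, C are collinear ⇒ -5x+5y+15=0] ∩ [|C−(19, 16)|²=625/2]]
2. C_y = 57/2  [[A, B, C are collinear ⇒ -5x+5y+15=0] ∩ [|C−(19, 16)|²=625/2]]
   so C = (63/2, 57/2)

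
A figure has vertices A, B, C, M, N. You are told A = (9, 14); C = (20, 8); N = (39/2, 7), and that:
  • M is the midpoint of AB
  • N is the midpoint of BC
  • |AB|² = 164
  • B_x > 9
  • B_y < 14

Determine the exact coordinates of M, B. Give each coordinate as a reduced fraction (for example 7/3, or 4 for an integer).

M = (14, 10)
B = (19, 6)

1. B_x = 19  [B = 2·N−C = 2·(39/2, 7)−(20, 8)]
2. B_y = 6  [B = 2·N−C = 2·(39/2, 7)−(20, 8)]
   so B = (19, 6)
3. M_x = 14  [2·M = A+B = (9, 14)+(19, 6)]
4. M_y = 10  [2·M = A+B = (9, 14)+(19, 6)]
   so M = (14, 10)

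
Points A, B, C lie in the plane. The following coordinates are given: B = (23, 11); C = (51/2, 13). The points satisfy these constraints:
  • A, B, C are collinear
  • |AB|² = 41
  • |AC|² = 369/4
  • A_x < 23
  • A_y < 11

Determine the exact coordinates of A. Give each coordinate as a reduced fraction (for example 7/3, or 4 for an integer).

1. A_x = 18  [[A, B, C are collinear ⇒ -2x+5/2y+37/2=0] ∩ [|A−(23, 11)|²=41]]
2. A_y = 7  [[A, B, C are collinear ⇒ -2x+5/2y+37/2=0] ∩ [|A−(23, 11)|²=41]]
   so A = (18, 7)

A = (18, 7)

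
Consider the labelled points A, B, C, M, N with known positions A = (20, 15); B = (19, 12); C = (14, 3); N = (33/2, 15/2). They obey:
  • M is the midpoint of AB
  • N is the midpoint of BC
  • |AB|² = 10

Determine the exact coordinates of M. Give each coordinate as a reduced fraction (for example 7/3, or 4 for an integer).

1. M_x = 39/2  [2·M = A+B = (20, 15)+(19, 12)]
2. M_y = 27/2  [2·M = A+B = (20, 15)+(19, 12)]
   so M = (39/2, 27/2)

M = (39/2, 27/2)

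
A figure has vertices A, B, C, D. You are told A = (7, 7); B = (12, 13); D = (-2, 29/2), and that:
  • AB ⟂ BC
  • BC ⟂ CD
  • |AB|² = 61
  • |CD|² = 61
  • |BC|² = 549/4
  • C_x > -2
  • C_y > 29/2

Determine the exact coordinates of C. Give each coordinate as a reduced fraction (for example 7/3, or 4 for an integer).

1. C_x = 3  [[AB ⟂ BC ⇒ 5x+6y-138=0] ∩ [|C−(-2, 29/2)|²=61]]
2. C_y = 41/2  [[AB ⟂ BC ⇒ 5x+6y-138=0] ∩ [|C−(-2, 29/2)|²=61]]
   so C = (3, 41/2)

C = (3, 41/2)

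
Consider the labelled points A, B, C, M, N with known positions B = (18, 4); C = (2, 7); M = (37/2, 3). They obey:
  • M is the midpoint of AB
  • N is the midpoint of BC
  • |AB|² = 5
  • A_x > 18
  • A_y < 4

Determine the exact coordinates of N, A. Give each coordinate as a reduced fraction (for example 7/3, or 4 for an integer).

1. A_x = 19  [A = 2·M−B = 2·(37/2, 3)−(18, 4)]
2. A_y = 2  [A = 2·M−B = 2·(37/2, 3)−(18, 4)]
   so A = (19, 2)
3. N_x = 10  [2·N = B+C = (18, 4)+(2, 7)]
4. N_y = 11/2  [2·N = B+C = (18, 4)+(2, 7)]
   so N = (10, 11/2)

N = (10, 11/2)
A = (19, 2)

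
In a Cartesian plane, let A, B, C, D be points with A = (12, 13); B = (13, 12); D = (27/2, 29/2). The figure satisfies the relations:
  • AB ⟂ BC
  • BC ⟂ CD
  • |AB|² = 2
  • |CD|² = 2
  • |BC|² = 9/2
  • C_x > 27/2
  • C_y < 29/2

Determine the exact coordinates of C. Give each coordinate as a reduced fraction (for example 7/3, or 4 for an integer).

1. C_x = 29/2  [[AB ⟂ BC ⇒ 1x-1y-1=0] ∩ [|C−(27/2, 29/2)|²=2]]
2. C_y = 27/2  [[AB ⟂ BC ⇒ 1x-1y-1=0] ∩ [|C−(27/2, 29/2)|²=2]]
   so C = (29/2, 27/2)

C = (29/2, 27/2)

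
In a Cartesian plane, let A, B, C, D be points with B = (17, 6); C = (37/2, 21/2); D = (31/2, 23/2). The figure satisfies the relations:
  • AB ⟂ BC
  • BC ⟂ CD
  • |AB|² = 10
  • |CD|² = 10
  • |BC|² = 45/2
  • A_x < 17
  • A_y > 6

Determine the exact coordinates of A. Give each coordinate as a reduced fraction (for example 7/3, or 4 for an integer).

1. A_x = 14  [[AB ⟂ BC ⇒ -3/2x-9/2y+105/2=0] ∩ [|A−(17, 6)|²=10]]
2. A_y = 7  [[AB ⟂ BC ⇒ -3/2x-9/2y+105/2=0] ∩ [|A−(17, 6)|²=10]]
   so A = (14, 7)

A = (14, 7)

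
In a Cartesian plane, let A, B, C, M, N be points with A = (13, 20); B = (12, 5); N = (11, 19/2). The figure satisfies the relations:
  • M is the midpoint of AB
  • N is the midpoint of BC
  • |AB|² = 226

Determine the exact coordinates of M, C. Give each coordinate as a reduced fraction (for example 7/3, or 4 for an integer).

M = (25/2, 25/2)
C = (10, 14)

1. M_x = 25/2  [2·M = A+B = (13, 20)+(12, 5)]
2. M_y = 25/2  [2·M = A+B = (13, 20)+(12, 5)]
   so M = (25/2, 25/2)
3. C_x = 10  [C = 2·N−B = 2·(11, 19/2)−(12, 5)]
4. C_y = 14  [C = 2·N−B = 2·(11, 19/2)−(12, 5)]
   so C = (10, 14)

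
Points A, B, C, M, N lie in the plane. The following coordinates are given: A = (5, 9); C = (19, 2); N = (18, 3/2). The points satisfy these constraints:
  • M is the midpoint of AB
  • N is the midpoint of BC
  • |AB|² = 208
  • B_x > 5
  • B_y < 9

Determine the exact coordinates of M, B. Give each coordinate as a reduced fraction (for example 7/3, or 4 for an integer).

M = (11, 5)
B = (17, 1)

1. B_x = 17  [B = 2·N−C = 2·(18, 3/2)−(19, 2)]
2. B_y = 1  [B = 2·N−C = 2·(18, 3/2)−(19, 2)]
   so B = (17, 1)
3. M_x = 11  [2·M = A+B = (5, 9)+(17, 1)]
4. M_y = 5  [2·M = A+B = (5, 9)+(17, 1)]
   so M = (11, 5)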